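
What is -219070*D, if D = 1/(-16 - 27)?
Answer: 219070/43 ≈ 5094.6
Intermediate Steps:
D = -1/43 (D = 1/(-43) = -1/43 ≈ -0.023256)
-219070*D = -219070*(-1/43) = 219070/43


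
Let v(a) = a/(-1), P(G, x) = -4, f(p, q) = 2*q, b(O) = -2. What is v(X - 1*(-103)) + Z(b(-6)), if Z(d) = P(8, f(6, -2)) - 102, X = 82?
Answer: -291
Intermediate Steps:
v(a) = -a (v(a) = a*(-1) = -a)
Z(d) = -106 (Z(d) = -4 - 102 = -106)
v(X - 1*(-103)) + Z(b(-6)) = -(82 - 1*(-103)) - 106 = -(82 + 103) - 106 = -1*185 - 106 = -185 - 106 = -291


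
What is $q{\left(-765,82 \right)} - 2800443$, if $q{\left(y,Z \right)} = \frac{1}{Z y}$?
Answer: $- \frac{175671789391}{62730} \approx -2.8004 \cdot 10^{6}$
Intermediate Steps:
$q{\left(y,Z \right)} = \frac{1}{Z y}$
$q{\left(-765,82 \right)} - 2800443 = \frac{1}{82 \left(-765\right)} - 2800443 = \frac{1}{82} \left(- \frac{1}{765}\right) - 2800443 = - \frac{1}{62730} - 2800443 = - \frac{175671789391}{62730}$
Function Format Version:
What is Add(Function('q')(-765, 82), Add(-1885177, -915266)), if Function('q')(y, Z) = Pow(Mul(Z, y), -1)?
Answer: Rational(-175671789391, 62730) ≈ -2.8004e+6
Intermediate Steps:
Function('q')(y, Z) = Mul(Pow(Z, -1), Pow(y, -1))
Add(Function('q')(-765, 82), Add(-1885177, -915266)) = Add(Mul(Pow(82, -1), Pow(-765, -1)), Add(-1885177, -915266)) = Add(Mul(Rational(1, 82), Rational(-1, 765)), -2800443) = Add(Rational(-1, 62730), -2800443) = Rational(-175671789391, 62730)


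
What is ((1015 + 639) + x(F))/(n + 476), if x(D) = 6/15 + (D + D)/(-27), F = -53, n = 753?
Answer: 223874/165915 ≈ 1.3493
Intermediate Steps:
x(D) = ⅖ - 2*D/27 (x(D) = 6*(1/15) + (2*D)*(-1/27) = ⅖ - 2*D/27)
((1015 + 639) + x(F))/(n + 476) = ((1015 + 639) + (⅖ - 2/27*(-53)))/(753 + 476) = (1654 + (⅖ + 106/27))/1229 = (1654 + 584/135)*(1/1229) = (223874/135)*(1/1229) = 223874/165915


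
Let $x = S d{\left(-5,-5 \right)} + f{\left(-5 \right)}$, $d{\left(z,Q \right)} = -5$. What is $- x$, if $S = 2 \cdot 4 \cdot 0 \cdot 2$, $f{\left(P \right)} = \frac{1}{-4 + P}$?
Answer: $\frac{1}{9} \approx 0.11111$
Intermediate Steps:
$S = 0$ ($S = 2 \cdot 0 \cdot 2 = 0 \cdot 2 = 0$)
$x = - \frac{1}{9}$ ($x = 0 \left(-5\right) + \frac{1}{-4 - 5} = 0 + \frac{1}{-9} = 0 - \frac{1}{9} = - \frac{1}{9} \approx -0.11111$)
$- x = \left(-1\right) \left(- \frac{1}{9}\right) = \frac{1}{9}$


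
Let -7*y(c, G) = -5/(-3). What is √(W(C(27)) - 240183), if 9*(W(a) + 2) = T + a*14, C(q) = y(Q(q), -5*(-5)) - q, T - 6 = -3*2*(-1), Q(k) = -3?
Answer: I*√19458309/9 ≈ 490.13*I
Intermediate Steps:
T = 12 (T = 6 - 3*2*(-1) = 6 - 6*(-1) = 6 + 6 = 12)
y(c, G) = -5/21 (y(c, G) = -(-5)/(7*(-3)) = -(-5)*(-1)/(7*3) = -⅐*5/3 = -5/21)
C(q) = -5/21 - q
W(a) = -⅔ + 14*a/9 (W(a) = -2 + (12 + a*14)/9 = -2 + (12 + 14*a)/9 = -2 + (4/3 + 14*a/9) = -⅔ + 14*a/9)
√(W(C(27)) - 240183) = √((-⅔ + 14*(-5/21 - 1*27)/9) - 240183) = √((-⅔ + 14*(-5/21 - 27)/9) - 240183) = √((-⅔ + (14/9)*(-572/21)) - 240183) = √((-⅔ - 1144/27) - 240183) = √(-1162/27 - 240183) = √(-6486103/27) = I*√19458309/9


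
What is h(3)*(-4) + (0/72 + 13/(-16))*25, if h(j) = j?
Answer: -517/16 ≈ -32.313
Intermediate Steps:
h(3)*(-4) + (0/72 + 13/(-16))*25 = 3*(-4) + (0/72 + 13/(-16))*25 = -12 + (0*(1/72) + 13*(-1/16))*25 = -12 + (0 - 13/16)*25 = -12 - 13/16*25 = -12 - 325/16 = -517/16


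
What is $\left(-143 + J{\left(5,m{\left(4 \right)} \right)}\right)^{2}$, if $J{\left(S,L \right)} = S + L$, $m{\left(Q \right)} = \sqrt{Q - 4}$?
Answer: $19044$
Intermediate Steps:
$m{\left(Q \right)} = \sqrt{-4 + Q}$
$J{\left(S,L \right)} = L + S$
$\left(-143 + J{\left(5,m{\left(4 \right)} \right)}\right)^{2} = \left(-143 + \left(\sqrt{-4 + 4} + 5\right)\right)^{2} = \left(-143 + \left(\sqrt{0} + 5\right)\right)^{2} = \left(-143 + \left(0 + 5\right)\right)^{2} = \left(-143 + 5\right)^{2} = \left(-138\right)^{2} = 19044$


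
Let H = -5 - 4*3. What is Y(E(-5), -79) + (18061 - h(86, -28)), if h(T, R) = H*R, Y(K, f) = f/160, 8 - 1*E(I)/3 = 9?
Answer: 2813521/160 ≈ 17585.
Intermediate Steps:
H = -17 (H = -5 - 12 = -17)
E(I) = -3 (E(I) = 24 - 3*9 = 24 - 27 = -3)
Y(K, f) = f/160 (Y(K, f) = f*(1/160) = f/160)
h(T, R) = -17*R
Y(E(-5), -79) + (18061 - h(86, -28)) = (1/160)*(-79) + (18061 - (-17)*(-28)) = -79/160 + (18061 - 1*476) = -79/160 + (18061 - 476) = -79/160 + 17585 = 2813521/160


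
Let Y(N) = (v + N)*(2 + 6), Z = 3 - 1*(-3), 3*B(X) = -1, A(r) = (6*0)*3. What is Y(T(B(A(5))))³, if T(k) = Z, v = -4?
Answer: 4096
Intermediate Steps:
A(r) = 0 (A(r) = 0*3 = 0)
B(X) = -⅓ (B(X) = (⅓)*(-1) = -⅓)
Z = 6 (Z = 3 + 3 = 6)
T(k) = 6
Y(N) = -32 + 8*N (Y(N) = (-4 + N)*(2 + 6) = (-4 + N)*8 = -32 + 8*N)
Y(T(B(A(5))))³ = (-32 + 8*6)³ = (-32 + 48)³ = 16³ = 4096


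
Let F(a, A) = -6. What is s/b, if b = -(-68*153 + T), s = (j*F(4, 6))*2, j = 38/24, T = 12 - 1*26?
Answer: -19/10418 ≈ -0.0018238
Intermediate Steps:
T = -14 (T = 12 - 26 = -14)
j = 19/12 (j = 38*(1/24) = 19/12 ≈ 1.5833)
s = -19 (s = ((19/12)*(-6))*2 = -19/2*2 = -19)
b = 10418 (b = -(-68*153 - 14) = -(-10404 - 14) = -1*(-10418) = 10418)
s/b = -19/10418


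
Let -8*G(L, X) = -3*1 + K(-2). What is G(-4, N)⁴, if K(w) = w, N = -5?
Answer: 625/4096 ≈ 0.15259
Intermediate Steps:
G(L, X) = 5/8 (G(L, X) = -(-3*1 - 2)/8 = -(-3 - 2)/8 = -⅛*(-5) = 5/8)
G(-4, N)⁴ = (5/8)⁴ = 625/4096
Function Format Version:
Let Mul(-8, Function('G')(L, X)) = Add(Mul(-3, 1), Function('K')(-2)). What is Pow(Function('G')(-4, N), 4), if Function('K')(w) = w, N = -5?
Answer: Rational(625, 4096) ≈ 0.15259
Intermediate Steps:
Function('G')(L, X) = Rational(5, 8) (Function('G')(L, X) = Mul(Rational(-1, 8), Add(Mul(-3, 1), -2)) = Mul(Rational(-1, 8), Add(-3, -2)) = Mul(Rational(-1, 8), -5) = Rational(5, 8))
Pow(Function('G')(-4, N), 4) = Pow(Rational(5, 8), 4) = Rational(625, 4096)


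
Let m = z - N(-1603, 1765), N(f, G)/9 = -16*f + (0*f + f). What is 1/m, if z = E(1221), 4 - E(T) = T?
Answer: -1/217622 ≈ -4.5951e-6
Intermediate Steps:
E(T) = 4 - T
z = -1217 (z = 4 - 1*1221 = 4 - 1221 = -1217)
N(f, G) = -135*f (N(f, G) = 9*(-16*f + (0*f + f)) = 9*(-16*f + (0 + f)) = 9*(-16*f + f) = 9*(-15*f) = -135*f)
m = -217622 (m = -1217 - (-135)*(-1603) = -1217 - 1*216405 = -1217 - 216405 = -217622)
1/m = 1/(-217622) = -1/217622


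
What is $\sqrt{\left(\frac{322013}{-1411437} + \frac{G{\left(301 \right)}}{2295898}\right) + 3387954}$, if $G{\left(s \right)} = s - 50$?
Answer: $\frac{\sqrt{35576699157430222987269437598642}}{3240515385426} \approx 1840.6$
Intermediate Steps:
$G{\left(s \right)} = -50 + s$ ($G{\left(s \right)} = s - 50 = -50 + s$)
$\sqrt{\left(\frac{322013}{-1411437} + \frac{G{\left(301 \right)}}{2295898}\right) + 3387954} = \sqrt{\left(\frac{322013}{-1411437} + \frac{-50 + 301}{2295898}\right) + 3387954} = \sqrt{\left(322013 \left(- \frac{1}{1411437}\right) + 251 \cdot \frac{1}{2295898}\right) + 3387954} = \sqrt{\left(- \frac{322013}{1411437} + \frac{251}{2295898}\right) + 3387954} = \sqrt{- \frac{738954731987}{3240515385426} + 3387954} = \sqrt{\frac{10978716323160826417}{3240515385426}} = \frac{\sqrt{35576699157430222987269437598642}}{3240515385426}$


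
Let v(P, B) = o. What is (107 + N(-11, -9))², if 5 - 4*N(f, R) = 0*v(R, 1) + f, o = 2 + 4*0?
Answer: 12321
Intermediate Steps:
o = 2 (o = 2 + 0 = 2)
v(P, B) = 2
N(f, R) = 5/4 - f/4 (N(f, R) = 5/4 - (0*2 + f)/4 = 5/4 - (0 + f)/4 = 5/4 - f/4)
(107 + N(-11, -9))² = (107 + (5/4 - ¼*(-11)))² = (107 + (5/4 + 11/4))² = (107 + 4)² = 111² = 12321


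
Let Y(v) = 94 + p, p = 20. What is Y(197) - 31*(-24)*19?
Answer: 14250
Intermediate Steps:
Y(v) = 114 (Y(v) = 94 + 20 = 114)
Y(197) - 31*(-24)*19 = 114 - 31*(-24)*19 = 114 - (-744)*19 = 114 - 1*(-14136) = 114 + 14136 = 14250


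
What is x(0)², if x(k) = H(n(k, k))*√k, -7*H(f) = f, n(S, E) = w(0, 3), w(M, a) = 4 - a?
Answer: 0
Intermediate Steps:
n(S, E) = 1 (n(S, E) = 4 - 1*3 = 4 - 3 = 1)
H(f) = -f/7
x(k) = -√k/7 (x(k) = (-⅐*1)*√k = -√k/7)
x(0)² = (-√0/7)² = (-⅐*0)² = 0² = 0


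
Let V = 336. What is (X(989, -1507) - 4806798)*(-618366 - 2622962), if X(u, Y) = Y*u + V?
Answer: 20410269663280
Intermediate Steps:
X(u, Y) = 336 + Y*u (X(u, Y) = Y*u + 336 = 336 + Y*u)
(X(989, -1507) - 4806798)*(-618366 - 2622962) = ((336 - 1507*989) - 4806798)*(-618366 - 2622962) = ((336 - 1490423) - 4806798)*(-3241328) = (-1490087 - 4806798)*(-3241328) = -6296885*(-3241328) = 20410269663280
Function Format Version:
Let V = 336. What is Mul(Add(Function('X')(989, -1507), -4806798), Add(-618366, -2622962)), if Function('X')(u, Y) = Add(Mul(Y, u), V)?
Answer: 20410269663280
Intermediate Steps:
Function('X')(u, Y) = Add(336, Mul(Y, u)) (Function('X')(u, Y) = Add(Mul(Y, u), 336) = Add(336, Mul(Y, u)))
Mul(Add(Function('X')(989, -1507), -4806798), Add(-618366, -2622962)) = Mul(Add(Add(336, Mul(-1507, 989)), -4806798), Add(-618366, -2622962)) = Mul(Add(Add(336, -1490423), -4806798), -3241328) = Mul(Add(-1490087, -4806798), -3241328) = Mul(-6296885, -3241328) = 20410269663280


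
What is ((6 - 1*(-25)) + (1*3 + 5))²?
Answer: 1521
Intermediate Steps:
((6 - 1*(-25)) + (1*3 + 5))² = ((6 + 25) + (3 + 5))² = (31 + 8)² = 39² = 1521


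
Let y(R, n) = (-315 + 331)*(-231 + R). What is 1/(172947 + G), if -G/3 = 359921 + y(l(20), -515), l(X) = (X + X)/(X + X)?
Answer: -1/895776 ≈ -1.1164e-6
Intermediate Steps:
l(X) = 1 (l(X) = (2*X)/((2*X)) = (2*X)*(1/(2*X)) = 1)
y(R, n) = -3696 + 16*R (y(R, n) = 16*(-231 + R) = -3696 + 16*R)
G = -1068723 (G = -3*(359921 + (-3696 + 16*1)) = -3*(359921 + (-3696 + 16)) = -3*(359921 - 3680) = -3*356241 = -1068723)
1/(172947 + G) = 1/(172947 - 1068723) = 1/(-895776) = -1/895776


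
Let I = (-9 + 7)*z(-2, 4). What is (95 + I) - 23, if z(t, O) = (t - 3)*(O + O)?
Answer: 152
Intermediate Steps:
z(t, O) = 2*O*(-3 + t) (z(t, O) = (-3 + t)*(2*O) = 2*O*(-3 + t))
I = 80 (I = (-9 + 7)*(2*4*(-3 - 2)) = -4*4*(-5) = -2*(-40) = 80)
(95 + I) - 23 = (95 + 80) - 23 = 175 - 23 = 152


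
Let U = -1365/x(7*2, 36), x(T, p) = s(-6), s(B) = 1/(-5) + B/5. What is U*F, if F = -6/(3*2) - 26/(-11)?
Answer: 14625/11 ≈ 1329.5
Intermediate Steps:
s(B) = -⅕ + B/5 (s(B) = 1*(-⅕) + B*(⅕) = -⅕ + B/5)
x(T, p) = -7/5 (x(T, p) = -⅕ + (⅕)*(-6) = -⅕ - 6/5 = -7/5)
U = 975 (U = -1365/(-7/5) = -1365*(-5/7) = 975)
F = 15/11 (F = -6/6 - 26*(-1/11) = -6*⅙ + 26/11 = -1 + 26/11 = 15/11 ≈ 1.3636)
U*F = 975*(15/11) = 14625/11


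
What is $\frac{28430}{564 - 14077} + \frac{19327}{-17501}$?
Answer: $- \frac{68974471}{21499183} \approx -3.2082$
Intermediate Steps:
$\frac{28430}{564 - 14077} + \frac{19327}{-17501} = \frac{28430}{-13513} + 19327 \left(- \frac{1}{17501}\right) = 28430 \left(- \frac{1}{13513}\right) - \frac{1757}{1591} = - \frac{28430}{13513} - \frac{1757}{1591} = - \frac{68974471}{21499183}$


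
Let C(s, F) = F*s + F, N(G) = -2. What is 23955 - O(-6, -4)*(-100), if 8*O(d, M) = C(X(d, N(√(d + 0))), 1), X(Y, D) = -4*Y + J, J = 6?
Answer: 48685/2 ≈ 24343.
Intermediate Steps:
X(Y, D) = 6 - 4*Y (X(Y, D) = -4*Y + 6 = 6 - 4*Y)
C(s, F) = F + F*s
O(d, M) = 7/8 - d/2 (O(d, M) = (1*(1 + (6 - 4*d)))/8 = (1*(7 - 4*d))/8 = (7 - 4*d)/8 = 7/8 - d/2)
23955 - O(-6, -4)*(-100) = 23955 - (7/8 - ½*(-6))*(-100) = 23955 - (7/8 + 3)*(-100) = 23955 - 31*(-100)/8 = 23955 - 1*(-775/2) = 23955 + 775/2 = 48685/2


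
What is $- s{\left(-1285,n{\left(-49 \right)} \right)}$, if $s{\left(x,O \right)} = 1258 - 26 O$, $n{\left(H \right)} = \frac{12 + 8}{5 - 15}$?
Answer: $-1310$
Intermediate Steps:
$n{\left(H \right)} = -2$ ($n{\left(H \right)} = \frac{20}{-10} = 20 \left(- \frac{1}{10}\right) = -2$)
$- s{\left(-1285,n{\left(-49 \right)} \right)} = - (1258 - -52) = - (1258 + 52) = \left(-1\right) 1310 = -1310$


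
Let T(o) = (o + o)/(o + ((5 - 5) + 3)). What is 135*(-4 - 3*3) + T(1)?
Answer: -3509/2 ≈ -1754.5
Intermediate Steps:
T(o) = 2*o/(3 + o) (T(o) = (2*o)/(o + (0 + 3)) = (2*o)/(o + 3) = (2*o)/(3 + o) = 2*o/(3 + o))
135*(-4 - 3*3) + T(1) = 135*(-4 - 3*3) + 2*1/(3 + 1) = 135*(-4 - 9) + 2*1/4 = 135*(-13) + 2*1*(¼) = -1755 + ½ = -3509/2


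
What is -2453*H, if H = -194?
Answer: 475882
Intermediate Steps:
-2453*H = -2453*(-194) = 475882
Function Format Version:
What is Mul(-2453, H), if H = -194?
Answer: 475882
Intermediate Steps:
Mul(-2453, H) = Mul(-2453, -194) = 475882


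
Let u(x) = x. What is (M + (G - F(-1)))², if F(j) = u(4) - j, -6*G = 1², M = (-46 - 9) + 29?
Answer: 34969/36 ≈ 971.36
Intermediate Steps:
M = -26 (M = -55 + 29 = -26)
G = -⅙ (G = -⅙*1² = -⅙*1 = -⅙ ≈ -0.16667)
F(j) = 4 - j
(M + (G - F(-1)))² = (-26 + (-⅙ - (4 - 1*(-1))))² = (-26 + (-⅙ - (4 + 1)))² = (-26 + (-⅙ - 1*5))² = (-26 + (-⅙ - 5))² = (-26 - 31/6)² = (-187/6)² = 34969/36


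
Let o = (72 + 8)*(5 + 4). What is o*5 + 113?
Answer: 3713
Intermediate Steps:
o = 720 (o = 80*9 = 720)
o*5 + 113 = 720*5 + 113 = 3600 + 113 = 3713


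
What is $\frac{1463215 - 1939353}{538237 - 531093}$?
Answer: $- \frac{238069}{3572} \approx -66.649$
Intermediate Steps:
$\frac{1463215 - 1939353}{538237 - 531093} = - \frac{476138}{7144} = \left(-476138\right) \frac{1}{7144} = - \frac{238069}{3572}$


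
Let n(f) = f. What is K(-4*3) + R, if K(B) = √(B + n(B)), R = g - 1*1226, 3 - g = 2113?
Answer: -3336 + 2*I*√6 ≈ -3336.0 + 4.899*I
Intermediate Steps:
g = -2110 (g = 3 - 1*2113 = 3 - 2113 = -2110)
R = -3336 (R = -2110 - 1*1226 = -2110 - 1226 = -3336)
K(B) = √2*√B (K(B) = √(B + B) = √(2*B) = √2*√B)
K(-4*3) + R = √2*√(-4*3) - 3336 = √2*√(-12) - 3336 = √2*(2*I*√3) - 3336 = 2*I*√6 - 3336 = -3336 + 2*I*√6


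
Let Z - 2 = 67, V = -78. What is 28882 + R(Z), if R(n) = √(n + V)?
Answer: 28882 + 3*I ≈ 28882.0 + 3.0*I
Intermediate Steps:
Z = 69 (Z = 2 + 67 = 69)
R(n) = √(-78 + n) (R(n) = √(n - 78) = √(-78 + n))
28882 + R(Z) = 28882 + √(-78 + 69) = 28882 + √(-9) = 28882 + 3*I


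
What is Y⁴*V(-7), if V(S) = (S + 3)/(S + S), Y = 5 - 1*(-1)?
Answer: 2592/7 ≈ 370.29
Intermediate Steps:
Y = 6 (Y = 5 + 1 = 6)
V(S) = (3 + S)/(2*S) (V(S) = (3 + S)/((2*S)) = (3 + S)*(1/(2*S)) = (3 + S)/(2*S))
Y⁴*V(-7) = 6⁴*((½)*(3 - 7)/(-7)) = 1296*((½)*(-⅐)*(-4)) = 1296*(2/7) = 2592/7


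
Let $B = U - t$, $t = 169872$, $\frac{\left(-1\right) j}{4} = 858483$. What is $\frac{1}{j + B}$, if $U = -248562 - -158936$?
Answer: $- \frac{1}{3693430} \approx -2.7075 \cdot 10^{-7}$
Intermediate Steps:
$j = -3433932$ ($j = \left(-4\right) 858483 = -3433932$)
$U = -89626$ ($U = -248562 + 158936 = -89626$)
$B = -259498$ ($B = -89626 - 169872 = -259498$)
$\frac{1}{j + B} = \frac{1}{-3433932 - 259498} = \frac{1}{-3693430} = - \frac{1}{3693430}$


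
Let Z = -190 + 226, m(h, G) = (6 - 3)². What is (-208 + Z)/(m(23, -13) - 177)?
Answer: 43/42 ≈ 1.0238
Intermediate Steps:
m(h, G) = 9 (m(h, G) = 3² = 9)
Z = 36
(-208 + Z)/(m(23, -13) - 177) = (-208 + 36)/(9 - 177) = -172/(-168) = -172*(-1/168) = 43/42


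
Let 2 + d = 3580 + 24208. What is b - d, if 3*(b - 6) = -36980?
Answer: -120320/3 ≈ -40107.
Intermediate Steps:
b = -36962/3 (b = 6 + (1/3)*(-36980) = 6 - 36980/3 = -36962/3 ≈ -12321.)
d = 27786 (d = -2 + (3580 + 24208) = -2 + 27788 = 27786)
b - d = -36962/3 - 1*27786 = -36962/3 - 27786 = -120320/3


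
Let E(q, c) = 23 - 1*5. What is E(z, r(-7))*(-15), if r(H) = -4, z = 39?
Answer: -270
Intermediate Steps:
E(q, c) = 18 (E(q, c) = 23 - 5 = 18)
E(z, r(-7))*(-15) = 18*(-15) = -270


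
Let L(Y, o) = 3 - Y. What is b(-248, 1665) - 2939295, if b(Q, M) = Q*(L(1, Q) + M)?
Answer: -3352711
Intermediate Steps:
b(Q, M) = Q*(2 + M) (b(Q, M) = Q*((3 - 1*1) + M) = Q*((3 - 1) + M) = Q*(2 + M))
b(-248, 1665) - 2939295 = -248*(2 + 1665) - 2939295 = -248*1667 - 2939295 = -413416 - 2939295 = -3352711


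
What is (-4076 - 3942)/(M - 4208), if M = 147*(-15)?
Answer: 8018/6413 ≈ 1.2503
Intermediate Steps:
M = -2205
(-4076 - 3942)/(M - 4208) = (-4076 - 3942)/(-2205 - 4208) = -8018/(-6413) = -8018*(-1/6413) = 8018/6413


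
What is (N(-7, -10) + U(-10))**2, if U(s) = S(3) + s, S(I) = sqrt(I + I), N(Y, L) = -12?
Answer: (22 - sqrt(6))**2 ≈ 382.22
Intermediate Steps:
S(I) = sqrt(2)*sqrt(I) (S(I) = sqrt(2*I) = sqrt(2)*sqrt(I))
U(s) = s + sqrt(6) (U(s) = sqrt(2)*sqrt(3) + s = sqrt(6) + s = s + sqrt(6))
(N(-7, -10) + U(-10))**2 = (-12 + (-10 + sqrt(6)))**2 = (-22 + sqrt(6))**2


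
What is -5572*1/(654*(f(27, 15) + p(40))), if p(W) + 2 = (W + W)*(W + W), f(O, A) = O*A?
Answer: -2786/2224581 ≈ -0.0012524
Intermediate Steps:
f(O, A) = A*O
p(W) = -2 + 4*W² (p(W) = -2 + (W + W)*(W + W) = -2 + (2*W)*(2*W) = -2 + 4*W²)
-5572*1/(654*(f(27, 15) + p(40))) = -5572*1/(654*(15*27 + (-2 + 4*40²))) = -5572*1/(654*(405 + (-2 + 4*1600))) = -5572*1/(654*(405 + (-2 + 6400))) = -5572*1/(654*(405 + 6398)) = -5572/(654*6803) = -5572/4449162 = -5572*1/4449162 = -2786/2224581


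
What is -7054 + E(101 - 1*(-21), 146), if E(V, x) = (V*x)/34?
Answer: -111012/17 ≈ -6530.1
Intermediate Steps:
E(V, x) = V*x/34 (E(V, x) = (V*x)*(1/34) = V*x/34)
-7054 + E(101 - 1*(-21), 146) = -7054 + (1/34)*(101 - 1*(-21))*146 = -7054 + (1/34)*(101 + 21)*146 = -7054 + (1/34)*122*146 = -7054 + 8906/17 = -111012/17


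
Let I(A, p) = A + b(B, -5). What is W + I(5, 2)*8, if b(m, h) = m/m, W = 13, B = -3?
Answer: 61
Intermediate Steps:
b(m, h) = 1
I(A, p) = 1 + A (I(A, p) = A + 1 = 1 + A)
W + I(5, 2)*8 = 13 + (1 + 5)*8 = 13 + 6*8 = 13 + 48 = 61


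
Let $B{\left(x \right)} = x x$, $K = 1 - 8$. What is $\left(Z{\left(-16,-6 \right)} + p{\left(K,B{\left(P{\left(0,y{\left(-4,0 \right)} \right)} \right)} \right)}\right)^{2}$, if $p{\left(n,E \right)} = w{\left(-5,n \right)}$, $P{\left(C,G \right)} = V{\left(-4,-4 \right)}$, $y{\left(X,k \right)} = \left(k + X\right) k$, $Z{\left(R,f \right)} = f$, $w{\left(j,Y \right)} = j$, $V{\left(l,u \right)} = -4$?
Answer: $121$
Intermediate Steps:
$K = -7$ ($K = 1 - 8 = -7$)
$y{\left(X,k \right)} = k \left(X + k\right)$ ($y{\left(X,k \right)} = \left(X + k\right) k = k \left(X + k\right)$)
$P{\left(C,G \right)} = -4$
$B{\left(x \right)} = x^{2}$
$p{\left(n,E \right)} = -5$
$\left(Z{\left(-16,-6 \right)} + p{\left(K,B{\left(P{\left(0,y{\left(-4,0 \right)} \right)} \right)} \right)}\right)^{2} = \left(-6 - 5\right)^{2} = \left(-11\right)^{2} = 121$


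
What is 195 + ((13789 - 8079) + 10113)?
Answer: 16018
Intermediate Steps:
195 + ((13789 - 8079) + 10113) = 195 + (5710 + 10113) = 195 + 15823 = 16018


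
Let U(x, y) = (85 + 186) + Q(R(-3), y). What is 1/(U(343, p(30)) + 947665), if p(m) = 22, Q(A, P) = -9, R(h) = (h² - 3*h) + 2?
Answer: 1/947927 ≈ 1.0549e-6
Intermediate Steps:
R(h) = 2 + h² - 3*h
U(x, y) = 262 (U(x, y) = (85 + 186) - 9 = 271 - 9 = 262)
1/(U(343, p(30)) + 947665) = 1/(262 + 947665) = 1/947927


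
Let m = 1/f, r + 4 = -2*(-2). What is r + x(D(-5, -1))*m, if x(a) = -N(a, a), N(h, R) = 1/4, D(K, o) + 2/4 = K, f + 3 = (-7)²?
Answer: -1/184 ≈ -0.0054348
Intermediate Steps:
f = 46 (f = -3 + (-7)² = -3 + 49 = 46)
D(K, o) = -½ + K
r = 0 (r = -4 - 2*(-2) = -4 + 4 = 0)
m = 1/46 ≈ 0.021739
N(h, R) = ¼
x(a) = -¼ (x(a) = -1*¼ = -¼)
r + x(D(-5, -1))*m = 0 - ¼*1/46 = 0 - 1/184 = -1/184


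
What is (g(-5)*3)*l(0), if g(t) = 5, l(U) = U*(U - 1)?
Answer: 0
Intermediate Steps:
l(U) = U*(-1 + U)
(g(-5)*3)*l(0) = (5*3)*(0*(-1 + 0)) = 15*(0*(-1)) = 15*0 = 0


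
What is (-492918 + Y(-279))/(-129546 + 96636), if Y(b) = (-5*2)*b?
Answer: 81688/5485 ≈ 14.893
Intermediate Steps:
Y(b) = -10*b
(-492918 + Y(-279))/(-129546 + 96636) = (-492918 - 10*(-279))/(-129546 + 96636) = (-492918 + 2790)/(-32910) = -490128*(-1/32910) = 81688/5485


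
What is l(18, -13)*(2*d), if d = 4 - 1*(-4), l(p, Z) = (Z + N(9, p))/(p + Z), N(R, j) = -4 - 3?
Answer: -64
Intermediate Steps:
N(R, j) = -7
l(p, Z) = (-7 + Z)/(Z + p) (l(p, Z) = (Z - 7)/(p + Z) = (-7 + Z)/(Z + p))
d = 8 (d = 4 + 4 = 8)
l(18, -13)*(2*d) = ((-7 - 13)/(-13 + 18))*(2*8) = (-20/5)*16 = ((⅕)*(-20))*16 = -4*16 = -64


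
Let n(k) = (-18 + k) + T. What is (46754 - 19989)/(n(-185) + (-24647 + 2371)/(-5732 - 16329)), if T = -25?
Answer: -590462665/5007632 ≈ -117.91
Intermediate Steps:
n(k) = -43 + k (n(k) = (-18 + k) - 25 = -43 + k)
(46754 - 19989)/(n(-185) + (-24647 + 2371)/(-5732 - 16329)) = (46754 - 19989)/((-43 - 185) + (-24647 + 2371)/(-5732 - 16329)) = 26765/(-228 - 22276/(-22061)) = 26765/(-228 - 22276*(-1/22061)) = 26765/(-228 + 22276/22061) = 26765/(-5007632/22061) = 26765*(-22061/5007632) = -590462665/5007632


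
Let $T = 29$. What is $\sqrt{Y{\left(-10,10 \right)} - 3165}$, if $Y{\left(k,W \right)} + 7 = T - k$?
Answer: $i \sqrt{3133} \approx 55.973 i$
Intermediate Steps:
$Y{\left(k,W \right)} = 22 - k$ ($Y{\left(k,W \right)} = -7 - \left(-29 + k\right) = 22 - k$)
$\sqrt{Y{\left(-10,10 \right)} - 3165} = \sqrt{\left(22 - -10\right) - 3165} = \sqrt{\left(22 + 10\right) - 3165} = \sqrt{32 - 3165} = \sqrt{-3133} = i \sqrt{3133}$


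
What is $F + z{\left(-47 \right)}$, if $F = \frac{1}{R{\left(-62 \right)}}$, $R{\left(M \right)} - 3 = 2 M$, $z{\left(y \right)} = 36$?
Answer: $\frac{4355}{121} \approx 35.992$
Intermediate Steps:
$R{\left(M \right)} = 3 + 2 M$
$F = - \frac{1}{121}$ ($F = \frac{1}{3 + 2 \left(-62\right)} = \frac{1}{3 - 124} = \frac{1}{-121} = - \frac{1}{121} \approx -0.0082645$)
$F + z{\left(-47 \right)} = - \frac{1}{121} + 36 = \frac{4355}{121}$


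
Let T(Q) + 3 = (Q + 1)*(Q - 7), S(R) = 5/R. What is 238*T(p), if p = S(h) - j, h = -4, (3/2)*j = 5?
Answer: 659855/72 ≈ 9164.7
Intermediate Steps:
j = 10/3 (j = (2/3)*5 = 10/3 ≈ 3.3333)
p = -55/12 (p = 5/(-4) - 1*10/3 = 5*(-1/4) - 10/3 = -5/4 - 10/3 = -55/12 ≈ -4.5833)
T(Q) = -3 + (1 + Q)*(-7 + Q) (T(Q) = -3 + (Q + 1)*(Q - 7) = -3 + (1 + Q)*(-7 + Q))
238*T(p) = 238*(-10 + (-55/12)**2 - 6*(-55/12)) = 238*(-10 + 3025/144 + 55/2) = 238*(5545/144) = 659855/72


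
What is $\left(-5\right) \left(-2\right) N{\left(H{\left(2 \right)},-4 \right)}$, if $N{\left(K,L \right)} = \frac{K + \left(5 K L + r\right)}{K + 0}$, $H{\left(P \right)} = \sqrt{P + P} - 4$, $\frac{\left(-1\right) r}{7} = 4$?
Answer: $-50$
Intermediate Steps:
$r = -28$ ($r = \left(-7\right) 4 = -28$)
$H{\left(P \right)} = -4 + \sqrt{2} \sqrt{P}$ ($H{\left(P \right)} = \sqrt{2 P} - 4 = \sqrt{2} \sqrt{P} - 4 = -4 + \sqrt{2} \sqrt{P}$)
$N{\left(K,L \right)} = \frac{-28 + K + 5 K L}{K}$ ($N{\left(K,L \right)} = \frac{K + \left(5 K L - 28\right)}{K + 0} = \frac{K + \left(5 K L - 28\right)}{K} = \frac{K + \left(-28 + 5 K L\right)}{K} = \frac{-28 + K + 5 K L}{K}$)
$\left(-5\right) \left(-2\right) N{\left(H{\left(2 \right)},-4 \right)} = \left(-5\right) \left(-2\right) \left(1 - \frac{28}{-4 + \sqrt{2} \sqrt{2}} + 5 \left(-4\right)\right) = 10 \left(1 - \frac{28}{-4 + 2} - 20\right) = 10 \left(1 - \frac{28}{-2} - 20\right) = 10 \left(1 - -14 - 20\right) = 10 \left(1 + 14 - 20\right) = 10 \left(-5\right) = -50$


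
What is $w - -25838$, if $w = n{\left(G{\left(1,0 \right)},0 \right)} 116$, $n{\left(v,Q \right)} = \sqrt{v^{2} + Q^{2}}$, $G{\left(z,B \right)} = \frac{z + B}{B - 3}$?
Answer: $\frac{77630}{3} \approx 25877.0$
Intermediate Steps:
$G{\left(z,B \right)} = \frac{B + z}{-3 + B}$
$n{\left(v,Q \right)} = \sqrt{Q^{2} + v^{2}}$
$w = \frac{116}{3}$ ($w = \sqrt{0^{2} + \left(\frac{0 + 1}{-3 + 0}\right)^{2}} \cdot 116 = \sqrt{0 + \left(\frac{1}{-3} \cdot 1\right)^{2}} \cdot 116 = \sqrt{0 + \left(\left(- \frac{1}{3}\right) 1\right)^{2}} \cdot 116 = \sqrt{0 + \left(- \frac{1}{3}\right)^{2}} \cdot 116 = \sqrt{0 + \frac{1}{9}} \cdot 116 = \sqrt{\frac{1}{9}} \cdot 116 = \frac{1}{3} \cdot 116 = \frac{116}{3} \approx 38.667$)
$w - -25838 = \frac{116}{3} - -25838 = \frac{116}{3} + 25838 = \frac{77630}{3}$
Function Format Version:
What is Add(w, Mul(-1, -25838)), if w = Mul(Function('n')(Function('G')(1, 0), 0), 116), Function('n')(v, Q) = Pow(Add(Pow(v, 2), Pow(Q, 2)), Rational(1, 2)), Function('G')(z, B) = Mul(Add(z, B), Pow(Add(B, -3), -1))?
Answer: Rational(77630, 3) ≈ 25877.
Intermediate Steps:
Function('G')(z, B) = Mul(Pow(Add(-3, B), -1), Add(B, z)) (Function('G')(z, B) = Mul(Add(B, z), Pow(Add(-3, B), -1)) = Mul(Pow(Add(-3, B), -1), Add(B, z)))
Function('n')(v, Q) = Pow(Add(Pow(Q, 2), Pow(v, 2)), Rational(1, 2))
w = Rational(116, 3) (w = Mul(Pow(Add(Pow(0, 2), Pow(Mul(Pow(Add(-3, 0), -1), Add(0, 1)), 2)), Rational(1, 2)), 116) = Mul(Pow(Add(0, Pow(Mul(Pow(-3, -1), 1), 2)), Rational(1, 2)), 116) = Mul(Pow(Add(0, Pow(Mul(Rational(-1, 3), 1), 2)), Rational(1, 2)), 116) = Mul(Pow(Add(0, Pow(Rational(-1, 3), 2)), Rational(1, 2)), 116) = Mul(Pow(Add(0, Rational(1, 9)), Rational(1, 2)), 116) = Mul(Pow(Rational(1, 9), Rational(1, 2)), 116) = Mul(Rational(1, 3), 116) = Rational(116, 3) ≈ 38.667)
Add(w, Mul(-1, -25838)) = Add(Rational(116, 3), Mul(-1, -25838)) = Add(Rational(116, 3), 25838) = Rational(77630, 3)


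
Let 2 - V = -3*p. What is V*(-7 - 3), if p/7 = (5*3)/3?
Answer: -1070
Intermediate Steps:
p = 35 (p = 7*((5*3)/3) = 7*((1/3)*15) = 7*5 = 35)
V = 107 (V = 2 - (-3)*35 = 2 - 1*(-105) = 2 + 105 = 107)
V*(-7 - 3) = 107*(-7 - 3) = 107*(-10) = -1070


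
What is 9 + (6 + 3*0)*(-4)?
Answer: -15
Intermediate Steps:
9 + (6 + 3*0)*(-4) = 9 + (6 + 0)*(-4) = 9 + 6*(-4) = 9 - 24 = -15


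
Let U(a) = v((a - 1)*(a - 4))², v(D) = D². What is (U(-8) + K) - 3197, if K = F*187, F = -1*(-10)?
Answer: 136047569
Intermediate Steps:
F = 10
U(a) = (-1 + a)⁴*(-4 + a)⁴ (U(a) = (((a - 1)*(a - 4))²)² = (((-1 + a)*(-4 + a))²)² = ((-1 + a)²*(-4 + a)²)² = (-1 + a)⁴*(-4 + a)⁴)
K = 1870 (K = 10*187 = 1870)
(U(-8) + K) - 3197 = ((4 + (-8)² - 5*(-8))⁴ + 1870) - 3197 = ((4 + 64 + 40)⁴ + 1870) - 3197 = (108⁴ + 1870) - 3197 = (136048896 + 1870) - 3197 = 136050766 - 3197 = 136047569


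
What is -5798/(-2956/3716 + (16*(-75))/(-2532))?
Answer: 1136518162/63029 ≈ 18032.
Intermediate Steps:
-5798/(-2956/3716 + (16*(-75))/(-2532)) = -5798/(-2956*1/3716 - 1200*(-1/2532)) = -5798/(-739/929 + 100/211) = -5798/(-63029/196019) = -5798*(-196019/63029) = 1136518162/63029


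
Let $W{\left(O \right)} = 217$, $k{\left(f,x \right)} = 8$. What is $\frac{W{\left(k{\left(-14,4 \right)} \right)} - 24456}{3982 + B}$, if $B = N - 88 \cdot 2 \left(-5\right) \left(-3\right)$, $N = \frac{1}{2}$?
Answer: $- \frac{48478}{2685} \approx -18.055$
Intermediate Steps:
$N = \frac{1}{2} \approx 0.5$
$B = - \frac{5279}{2}$ ($B = \frac{1}{2} - 88 \cdot 2 \left(-5\right) \left(-3\right) = \frac{1}{2} - 88 \left(\left(-10\right) \left(-3\right)\right) = \frac{1}{2} - 2640 = - \frac{5279}{2} \approx -2639.5$)
$\frac{W{\left(k{\left(-14,4 \right)} \right)} - 24456}{3982 + B} = \frac{217 - 24456}{3982 - \frac{5279}{2}} = - \frac{24239}{\frac{2685}{2}} = \left(-24239\right) \frac{2}{2685} = - \frac{48478}{2685}$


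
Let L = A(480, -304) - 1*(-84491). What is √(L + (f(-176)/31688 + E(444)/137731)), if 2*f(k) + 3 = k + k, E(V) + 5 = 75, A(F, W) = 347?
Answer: √404001953006130435301213/2182209964 ≈ 291.27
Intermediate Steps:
E(V) = 70 (E(V) = -5 + 75 = 70)
f(k) = -3/2 + k (f(k) = -3/2 + (k + k)/2 = -3/2 + (2*k)/2 = -3/2 + k)
L = 84838 (L = 347 - 1*(-84491) = 347 + 84491 = 84838)
√(L + (f(-176)/31688 + E(444)/137731)) = √(84838 + ((-3/2 - 176)/31688 + 70/137731)) = √(84838 + (-355/2*1/31688 + 70*(1/137731))) = √(84838 + (-355/63376 + 70/137731)) = √(84838 - 44458185/8728839856) = √(740537271245143/8728839856) = √404001953006130435301213/2182209964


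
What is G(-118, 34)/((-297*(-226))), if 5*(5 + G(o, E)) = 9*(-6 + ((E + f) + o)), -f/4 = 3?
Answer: -943/335610 ≈ -0.0028098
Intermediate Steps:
f = -12 (f = -4*3 = -12)
G(o, E) = -187/5 + 9*E/5 + 9*o/5 (G(o, E) = -5 + (9*(-6 + ((E - 12) + o)))/5 = -5 + (9*(-6 + ((-12 + E) + o)))/5 = -5 + (9*(-6 + (-12 + E + o)))/5 = -5 + (9*(-18 + E + o))/5 = -5 + (-162 + 9*E + 9*o)/5 = -5 + (-162/5 + 9*E/5 + 9*o/5) = -187/5 + 9*E/5 + 9*o/5)
G(-118, 34)/((-297*(-226))) = (-187/5 + (9/5)*34 + (9/5)*(-118))/((-297*(-226))) = (-187/5 + 306/5 - 1062/5)/67122 = -943/5*1/67122 = -943/335610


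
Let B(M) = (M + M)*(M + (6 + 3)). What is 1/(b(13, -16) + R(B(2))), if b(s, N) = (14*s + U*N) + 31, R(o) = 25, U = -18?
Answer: 1/526 ≈ 0.0019011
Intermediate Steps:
B(M) = 2*M*(9 + M) (B(M) = (2*M)*(M + 9) = (2*M)*(9 + M) = 2*M*(9 + M))
b(s, N) = 31 - 18*N + 14*s (b(s, N) = (14*s - 18*N) + 31 = (-18*N + 14*s) + 31 = 31 - 18*N + 14*s)
1/(b(13, -16) + R(B(2))) = 1/((31 - 18*(-16) + 14*13) + 25) = 1/((31 + 288 + 182) + 25) = 1/(501 + 25) = 1/526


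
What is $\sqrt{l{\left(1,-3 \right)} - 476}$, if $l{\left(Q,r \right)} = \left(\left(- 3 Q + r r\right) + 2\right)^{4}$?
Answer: $2 \sqrt{905} \approx 60.166$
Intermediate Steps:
$l{\left(Q,r \right)} = \left(2 + r^{2} - 3 Q\right)^{4}$ ($l{\left(Q,r \right)} = \left(\left(- 3 Q + r^{2}\right) + 2\right)^{4} = \left(\left(r^{2} - 3 Q\right) + 2\right)^{4} = \left(2 + r^{2} - 3 Q\right)^{4}$)
$\sqrt{l{\left(1,-3 \right)} - 476} = \sqrt{\left(2 + \left(-3\right)^{2} - 3\right)^{4} - 476} = \sqrt{\left(2 + 9 - 3\right)^{4} - 476} = \sqrt{8^{4} - 476} = \sqrt{4096 - 476} = \sqrt{3620} = 2 \sqrt{905}$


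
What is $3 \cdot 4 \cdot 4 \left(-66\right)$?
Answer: $-3168$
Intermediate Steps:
$3 \cdot 4 \cdot 4 \left(-66\right) = 12 \cdot 4 \left(-66\right) = 48 \left(-66\right) = -3168$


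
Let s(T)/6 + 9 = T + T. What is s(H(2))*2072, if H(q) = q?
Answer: -62160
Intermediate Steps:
s(T) = -54 + 12*T (s(T) = -54 + 6*(T + T) = -54 + 6*(2*T) = -54 + 12*T)
s(H(2))*2072 = (-54 + 12*2)*2072 = (-54 + 24)*2072 = -30*2072 = -62160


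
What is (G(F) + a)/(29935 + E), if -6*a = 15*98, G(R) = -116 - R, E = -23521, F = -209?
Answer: -76/3207 ≈ -0.023698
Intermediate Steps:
a = -245 (a = -5*98/2 = -⅙*1470 = -245)
(G(F) + a)/(29935 + E) = ((-116 - 1*(-209)) - 245)/(29935 - 23521) = ((-116 + 209) - 245)/6414 = (93 - 245)*(1/6414) = -152*1/6414 = -76/3207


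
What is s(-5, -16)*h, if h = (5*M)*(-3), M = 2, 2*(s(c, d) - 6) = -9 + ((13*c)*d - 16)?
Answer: -15405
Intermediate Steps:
s(c, d) = -13/2 + 13*c*d/2 (s(c, d) = 6 + (-9 + ((13*c)*d - 16))/2 = 6 + (-9 + (13*c*d - 16))/2 = 6 + (-9 + (-16 + 13*c*d))/2 = 6 + (-25 + 13*c*d)/2 = 6 + (-25/2 + 13*c*d/2) = -13/2 + 13*c*d/2)
h = -30 (h = (5*2)*(-3) = 10*(-3) = -30)
s(-5, -16)*h = (-13/2 + (13/2)*(-5)*(-16))*(-30) = (-13/2 + 520)*(-30) = (1027/2)*(-30) = -15405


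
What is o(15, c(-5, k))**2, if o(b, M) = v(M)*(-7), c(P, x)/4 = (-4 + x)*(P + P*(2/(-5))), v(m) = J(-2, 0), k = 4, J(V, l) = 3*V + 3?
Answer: 441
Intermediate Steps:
J(V, l) = 3 + 3*V
v(m) = -3 (v(m) = 3 + 3*(-2) = 3 - 6 = -3)
c(P, x) = 12*P*(-4 + x)/5 (c(P, x) = 4*((-4 + x)*(P + P*(2/(-5)))) = 4*((-4 + x)*(P + P*(2*(-1/5)))) = 4*((-4 + x)*(P + P*(-2/5))) = 4*((-4 + x)*(P - 2*P/5)) = 4*((-4 + x)*(3*P/5)) = 4*(3*P*(-4 + x)/5) = 12*P*(-4 + x)/5)
o(b, M) = 21 (o(b, M) = -3*(-7) = 21)
o(15, c(-5, k))**2 = 21**2 = 441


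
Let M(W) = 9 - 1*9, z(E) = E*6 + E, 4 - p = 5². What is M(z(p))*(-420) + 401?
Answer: 401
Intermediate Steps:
p = -21 (p = 4 - 1*5² = 4 - 1*25 = 4 - 25 = -21)
z(E) = 7*E (z(E) = 6*E + E = 7*E)
M(W) = 0 (M(W) = 9 - 9 = 0)
M(z(p))*(-420) + 401 = 0*(-420) + 401 = 0 + 401 = 401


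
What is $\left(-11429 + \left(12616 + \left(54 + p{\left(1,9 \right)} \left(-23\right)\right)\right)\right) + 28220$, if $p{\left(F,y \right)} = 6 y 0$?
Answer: $29461$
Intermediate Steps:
$p{\left(F,y \right)} = 0$
$\left(-11429 + \left(12616 + \left(54 + p{\left(1,9 \right)} \left(-23\right)\right)\right)\right) + 28220 = \left(-11429 + \left(12616 + \left(54 + 0 \left(-23\right)\right)\right)\right) + 28220 = \left(-11429 + \left(12616 + \left(54 + 0\right)\right)\right) + 28220 = \left(-11429 + \left(12616 + 54\right)\right) + 28220 = \left(-11429 + 12670\right) + 28220 = 1241 + 28220 = 29461$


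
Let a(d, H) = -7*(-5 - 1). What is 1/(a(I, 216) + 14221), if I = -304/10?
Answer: 1/14263 ≈ 7.0111e-5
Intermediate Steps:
I = -152/5 (I = -304*⅒ = -152/5 ≈ -30.400)
a(d, H) = 42 (a(d, H) = -7*(-6) = 42)
1/(a(I, 216) + 14221) = 1/(42 + 14221) = 1/14263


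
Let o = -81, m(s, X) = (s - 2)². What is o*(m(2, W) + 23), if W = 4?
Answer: -1863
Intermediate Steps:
m(s, X) = (-2 + s)²
o*(m(2, W) + 23) = -81*((-2 + 2)² + 23) = -81*(0² + 23) = -81*(0 + 23) = -81*23 = -1863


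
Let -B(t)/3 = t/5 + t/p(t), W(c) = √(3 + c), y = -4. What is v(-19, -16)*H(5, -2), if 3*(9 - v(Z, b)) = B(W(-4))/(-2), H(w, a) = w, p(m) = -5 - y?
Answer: 45 + 2*I ≈ 45.0 + 2.0*I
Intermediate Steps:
p(m) = -1 (p(m) = -5 - 1*(-4) = -5 + 4 = -1)
B(t) = 12*t/5 (B(t) = -3*(t/5 + t/(-1)) = -3*(t*(⅕) + t*(-1)) = -3*(t/5 - t) = -(-12)*t/5 = 12*t/5)
v(Z, b) = 9 + 2*I/5 (v(Z, b) = 9 - 12*√(3 - 4)/5/(3*(-2)) = 9 - 12*√(-1)/5*(-1)/(3*2) = 9 - 12*I/5*(-1)/(3*2) = 9 - (-2)*I/5 = 9 + 2*I/5)
v(-19, -16)*H(5, -2) = (9 + 2*I/5)*5 = 45 + 2*I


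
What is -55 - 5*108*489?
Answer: -264115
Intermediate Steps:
-55 - 5*108*489 = -55 - 540*489 = -55 - 264060 = -264115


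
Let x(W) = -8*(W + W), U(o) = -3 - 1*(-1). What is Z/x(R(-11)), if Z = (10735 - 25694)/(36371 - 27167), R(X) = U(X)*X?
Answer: 14959/3239808 ≈ 0.0046173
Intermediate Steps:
U(o) = -2 (U(o) = -3 + 1 = -2)
R(X) = -2*X
x(W) = -16*W
Z = -14959/9204 ≈ -1.6253
Z/x(R(-11)) = -14959/(9204*((-(-32)*(-11)))) = -14959/(9204*((-16*22))) = -14959/9204/(-352) = -14959/9204*(-1/352) = 14959/3239808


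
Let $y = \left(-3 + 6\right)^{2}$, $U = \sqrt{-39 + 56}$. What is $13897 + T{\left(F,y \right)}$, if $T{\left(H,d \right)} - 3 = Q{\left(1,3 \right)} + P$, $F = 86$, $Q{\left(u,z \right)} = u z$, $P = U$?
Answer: $13903 + \sqrt{17} \approx 13907.0$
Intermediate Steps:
$U = \sqrt{17} \approx 4.1231$
$P = \sqrt{17} \approx 4.1231$
$y = 9$ ($y = 3^{2} = 9$)
$T{\left(H,d \right)} = 6 + \sqrt{17}$ ($T{\left(H,d \right)} = 3 + \left(1 \cdot 3 + \sqrt{17}\right) = 3 + \left(3 + \sqrt{17}\right) = 6 + \sqrt{17}$)
$13897 + T{\left(F,y \right)} = 13897 + \left(6 + \sqrt{17}\right) = 13903 + \sqrt{17}$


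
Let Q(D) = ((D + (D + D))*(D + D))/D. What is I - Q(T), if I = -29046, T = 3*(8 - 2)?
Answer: -29154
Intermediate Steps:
T = 18 (T = 3*6 = 18)
Q(D) = 6*D (Q(D) = ((D + 2*D)*(2*D))/D = ((3*D)*(2*D))/D = (6*D²)/D = 6*D)
I - Q(T) = -29046 - 6*18 = -29046 - 1*108 = -29046 - 108 = -29154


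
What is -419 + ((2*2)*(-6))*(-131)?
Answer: 2725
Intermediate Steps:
-419 + ((2*2)*(-6))*(-131) = -419 + (4*(-6))*(-131) = -419 - 24*(-131) = -419 + 3144 = 2725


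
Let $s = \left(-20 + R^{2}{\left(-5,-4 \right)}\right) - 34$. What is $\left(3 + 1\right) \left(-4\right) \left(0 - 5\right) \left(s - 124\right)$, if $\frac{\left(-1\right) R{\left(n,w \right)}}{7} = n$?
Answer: $83760$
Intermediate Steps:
$R{\left(n,w \right)} = - 7 n$
$s = 1171$ ($s = \left(-20 + \left(\left(-7\right) \left(-5\right)\right)^{2}\right) - 34 = \left(-20 + 35^{2}\right) - 34 = \left(-20 + 1225\right) - 34 = 1205 - 34 = 1171$)
$\left(3 + 1\right) \left(-4\right) \left(0 - 5\right) \left(s - 124\right) = \left(3 + 1\right) \left(-4\right) \left(0 - 5\right) \left(1171 - 124\right) = 4 \left(-4\right) \left(0 - 5\right) 1047 = \left(-16\right) \left(-5\right) 1047 = 80 \cdot 1047 = 83760$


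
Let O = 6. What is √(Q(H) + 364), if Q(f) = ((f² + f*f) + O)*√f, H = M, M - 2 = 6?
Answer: 2*√(91 + 67*√2) ≈ 27.258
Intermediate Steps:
M = 8 (M = 2 + 6 = 8)
H = 8
Q(f) = √f*(6 + 2*f²) (Q(f) = ((f² + f*f) + 6)*√f = ((f² + f²) + 6)*√f = (2*f² + 6)*√f = (6 + 2*f²)*√f = √f*(6 + 2*f²))
√(Q(H) + 364) = √(2*√8*(3 + 8²) + 364) = √(2*(2*√2)*(3 + 64) + 364) = √(2*(2*√2)*67 + 364) = √(268*√2 + 364) = √(364 + 268*√2)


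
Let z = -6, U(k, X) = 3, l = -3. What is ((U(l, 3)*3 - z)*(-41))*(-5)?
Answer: 3075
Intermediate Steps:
((U(l, 3)*3 - z)*(-41))*(-5) = ((3*3 - 1*(-6))*(-41))*(-5) = ((9 + 6)*(-41))*(-5) = (15*(-41))*(-5) = -615*(-5) = 3075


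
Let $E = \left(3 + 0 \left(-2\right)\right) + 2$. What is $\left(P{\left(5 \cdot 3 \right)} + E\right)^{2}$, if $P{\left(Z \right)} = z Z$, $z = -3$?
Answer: $1600$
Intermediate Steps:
$P{\left(Z \right)} = - 3 Z$
$E = 5$ ($E = \left(3 + 0\right) + 2 = 3 + 2 = 5$)
$\left(P{\left(5 \cdot 3 \right)} + E\right)^{2} = \left(- 3 \cdot 5 \cdot 3 + 5\right)^{2} = \left(\left(-3\right) 15 + 5\right)^{2} = \left(-45 + 5\right)^{2} = \left(-40\right)^{2} = 1600$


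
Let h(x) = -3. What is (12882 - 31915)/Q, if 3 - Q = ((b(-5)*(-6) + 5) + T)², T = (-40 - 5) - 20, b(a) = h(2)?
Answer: 19033/1761 ≈ 10.808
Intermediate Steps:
b(a) = -3
T = -65 (T = -45 - 20 = -65)
Q = -1761 (Q = 3 - ((-3*(-6) + 5) - 65)² = 3 - ((18 + 5) - 65)² = 3 - (23 - 65)² = 3 - 1*(-42)² = 3 - 1*1764 = 3 - 1764 = -1761)
(12882 - 31915)/Q = (12882 - 31915)/(-1761) = -19033*(-1/1761) = 19033/1761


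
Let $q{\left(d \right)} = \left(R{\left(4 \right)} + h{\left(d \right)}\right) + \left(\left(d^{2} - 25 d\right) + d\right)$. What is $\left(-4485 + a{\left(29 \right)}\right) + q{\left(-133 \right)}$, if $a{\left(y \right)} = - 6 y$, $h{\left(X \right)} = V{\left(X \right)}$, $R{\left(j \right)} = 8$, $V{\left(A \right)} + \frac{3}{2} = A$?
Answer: $\frac{32191}{2} \approx 16096.0$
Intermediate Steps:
$V{\left(A \right)} = - \frac{3}{2} + A$
$h{\left(X \right)} = - \frac{3}{2} + X$
$q{\left(d \right)} = \frac{13}{2} + d^{2} - 23 d$ ($q{\left(d \right)} = \left(8 + \left(- \frac{3}{2} + d\right)\right) + \left(\left(d^{2} - 25 d\right) + d\right) = \left(\frac{13}{2} + d\right) + \left(d^{2} - 24 d\right) = \frac{13}{2} + d^{2} - 23 d$)
$\left(-4485 + a{\left(29 \right)}\right) + q{\left(-133 \right)} = \left(-4485 - 174\right) + \left(\frac{13}{2} + \left(-133\right)^{2} - -3059\right) = \left(-4485 - 174\right) + \left(\frac{13}{2} + 17689 + 3059\right) = -4659 + \frac{41509}{2} = \frac{32191}{2}$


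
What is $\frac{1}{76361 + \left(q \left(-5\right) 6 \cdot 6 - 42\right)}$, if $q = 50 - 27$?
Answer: $\frac{1}{72179} \approx 1.3854 \cdot 10^{-5}$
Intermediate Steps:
$q = 23$ ($q = 50 - 27 = 23$)
$\frac{1}{76361 + \left(q \left(-5\right) 6 \cdot 6 - 42\right)} = \frac{1}{76361 + \left(23 \left(-5\right) 6 \cdot 6 - 42\right)} = \frac{1}{76361 + \left(23 \left(\left(-30\right) 6\right) - 42\right)} = \frac{1}{76361 + \left(23 \left(-180\right) - 42\right)} = \frac{1}{76361 - 4182} = \frac{1}{72179}$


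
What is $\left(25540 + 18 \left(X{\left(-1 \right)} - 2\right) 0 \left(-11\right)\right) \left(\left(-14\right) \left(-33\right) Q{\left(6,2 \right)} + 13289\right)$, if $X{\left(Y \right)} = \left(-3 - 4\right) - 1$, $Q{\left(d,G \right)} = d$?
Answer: $410197940$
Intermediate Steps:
$X{\left(Y \right)} = -8$ ($X{\left(Y \right)} = -7 - 1 = -8$)
$\left(25540 + 18 \left(X{\left(-1 \right)} - 2\right) 0 \left(-11\right)\right) \left(\left(-14\right) \left(-33\right) Q{\left(6,2 \right)} + 13289\right) = \left(25540 + 18 \left(-8 - 2\right) 0 \left(-11\right)\right) \left(\left(-14\right) \left(-33\right) 6 + 13289\right) = \left(25540 + 18 \left(\left(-10\right) 0\right) \left(-11\right)\right) \left(462 \cdot 6 + 13289\right) = \left(25540 + 18 \cdot 0 \left(-11\right)\right) \left(2772 + 13289\right) = \left(25540 + 0 \left(-11\right)\right) 16061 = \left(25540 + 0\right) 16061 = 25540 \cdot 16061 = 410197940$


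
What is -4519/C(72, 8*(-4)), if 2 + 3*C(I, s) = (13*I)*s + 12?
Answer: 13557/29942 ≈ 0.45278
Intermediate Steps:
C(I, s) = 10/3 + 13*I*s/3 (C(I, s) = -2/3 + ((13*I)*s + 12)/3 = -2/3 + (13*I*s + 12)/3 = -2/3 + (12 + 13*I*s)/3 = -2/3 + (4 + 13*I*s/3) = 10/3 + 13*I*s/3)
-4519/C(72, 8*(-4)) = -4519/(10/3 + (13/3)*72*(8*(-4))) = -4519/(10/3 + (13/3)*72*(-32)) = -4519/(10/3 - 9984) = -4519/(-29942/3) = -4519*(-3/29942) = 13557/29942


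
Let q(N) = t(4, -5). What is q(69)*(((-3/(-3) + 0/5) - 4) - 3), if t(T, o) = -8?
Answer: 48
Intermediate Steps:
q(N) = -8
q(69)*(((-3/(-3) + 0/5) - 4) - 3) = -8*(((-3/(-3) + 0/5) - 4) - 3) = -8*(((-3*(-⅓) + 0*(⅕)) - 4) - 3) = -8*(((1 + 0) - 4) - 3) = -8*((1 - 4) - 3) = -8*(-3 - 3) = -8*(-6) = 48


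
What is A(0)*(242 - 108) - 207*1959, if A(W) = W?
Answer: -405513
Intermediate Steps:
A(0)*(242 - 108) - 207*1959 = 0*(242 - 108) - 207*1959 = 0*134 - 405513 = 0 - 405513 = -405513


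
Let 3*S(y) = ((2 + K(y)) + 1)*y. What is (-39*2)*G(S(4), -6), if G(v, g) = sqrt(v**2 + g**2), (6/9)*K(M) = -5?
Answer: -468*sqrt(2) ≈ -661.85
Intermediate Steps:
K(M) = -15/2 (K(M) = (3/2)*(-5) = -15/2)
S(y) = -3*y/2 (S(y) = (((2 - 15/2) + 1)*y)/3 = ((-11/2 + 1)*y)/3 = (-9*y/2)/3 = -3*y/2)
G(v, g) = sqrt(g**2 + v**2)
(-39*2)*G(S(4), -6) = (-39*2)*sqrt((-6)**2 + (-3/2*4)**2) = -78*sqrt(36 + (-6)**2) = -78*sqrt(36 + 36) = -468*sqrt(2)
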